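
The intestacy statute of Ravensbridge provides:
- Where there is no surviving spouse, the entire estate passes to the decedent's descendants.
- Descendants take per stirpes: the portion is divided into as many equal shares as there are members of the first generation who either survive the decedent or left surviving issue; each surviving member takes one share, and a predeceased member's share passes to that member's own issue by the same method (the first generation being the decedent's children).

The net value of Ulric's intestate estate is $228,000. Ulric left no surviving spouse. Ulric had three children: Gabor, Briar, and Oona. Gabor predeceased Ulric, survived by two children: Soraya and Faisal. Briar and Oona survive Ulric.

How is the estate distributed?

The entire $228,000 passes to the descendants.
That amount ($228,000) is divided into 3 shares of $76,000: Briar and Oona each take $76,000; Gabor's $76,000 share passes to Gabor's issue.
Gabor's share ($76,000) is divided into 2 shares of $38,000: Soraya and Faisal each take $38,000.

Soraya: $38,000; Faisal: $38,000; Briar: $76,000; Oona: $76,000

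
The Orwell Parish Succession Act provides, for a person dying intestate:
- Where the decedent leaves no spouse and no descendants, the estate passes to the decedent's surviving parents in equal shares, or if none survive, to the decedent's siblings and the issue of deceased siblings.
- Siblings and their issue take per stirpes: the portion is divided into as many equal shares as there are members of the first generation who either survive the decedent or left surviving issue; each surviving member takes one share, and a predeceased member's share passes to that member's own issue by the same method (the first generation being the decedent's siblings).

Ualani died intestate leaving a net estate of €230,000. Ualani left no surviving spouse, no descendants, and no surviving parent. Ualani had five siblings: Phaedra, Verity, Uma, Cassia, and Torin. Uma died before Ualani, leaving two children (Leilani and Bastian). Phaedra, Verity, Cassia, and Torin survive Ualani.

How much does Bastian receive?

The entire €230,000 passes to the siblings and their issue.
That amount (€230,000) is divided into 5 shares of €46,000: Phaedra, Verity, Cassia, and Torin each take €46,000; Uma's €46,000 share passes to Uma's issue.
Uma's share (€46,000) is divided into 2 shares of €23,000: Leilani and Bastian each take €23,000.

Bastian receives €23,000.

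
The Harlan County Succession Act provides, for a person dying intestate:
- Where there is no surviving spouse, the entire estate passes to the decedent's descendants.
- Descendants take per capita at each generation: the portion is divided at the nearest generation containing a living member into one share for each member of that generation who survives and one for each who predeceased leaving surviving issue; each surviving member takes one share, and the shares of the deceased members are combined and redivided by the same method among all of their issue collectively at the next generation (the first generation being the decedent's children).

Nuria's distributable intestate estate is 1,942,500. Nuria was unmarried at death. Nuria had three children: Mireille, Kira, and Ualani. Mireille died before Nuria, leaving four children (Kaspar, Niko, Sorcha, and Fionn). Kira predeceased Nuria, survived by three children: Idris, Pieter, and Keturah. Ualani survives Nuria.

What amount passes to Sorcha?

Sorcha receives 185,000.

The entire 1,942,500 passes to the descendants.
That amount (1,942,500) is divided at the children's generation into 3 shares of 647,500. Ualani takes 647,500. The 2 shares of the deceased (Mireille and Kira) are combined into a pool of 1,295,000.
That pool (1,295,000) is divided at the grandchildren's generation equally among Kaspar, Niko, Sorcha, Fionn, Idris, Pieter, and Keturah: 185,000 each.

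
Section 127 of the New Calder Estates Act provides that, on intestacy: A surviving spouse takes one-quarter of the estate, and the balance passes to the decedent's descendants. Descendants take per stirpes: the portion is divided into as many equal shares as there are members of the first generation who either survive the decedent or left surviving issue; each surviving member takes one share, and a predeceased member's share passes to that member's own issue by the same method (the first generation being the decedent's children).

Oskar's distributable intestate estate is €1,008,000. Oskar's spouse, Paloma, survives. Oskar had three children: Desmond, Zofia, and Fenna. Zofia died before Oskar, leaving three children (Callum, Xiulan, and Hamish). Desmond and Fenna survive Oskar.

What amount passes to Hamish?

Paloma takes one-quarter of €1,008,000 = €252,000. The remaining €756,000 passes to the descendants.
The descendants' portion (€756,000) is divided into 3 shares of €252,000: Desmond and Fenna each take €252,000; Zofia's €252,000 share passes to Zofia's issue.
Zofia's share (€252,000) is divided into 3 shares of €84,000: Callum, Xiulan, and Hamish each take €84,000.

Hamish receives €84,000.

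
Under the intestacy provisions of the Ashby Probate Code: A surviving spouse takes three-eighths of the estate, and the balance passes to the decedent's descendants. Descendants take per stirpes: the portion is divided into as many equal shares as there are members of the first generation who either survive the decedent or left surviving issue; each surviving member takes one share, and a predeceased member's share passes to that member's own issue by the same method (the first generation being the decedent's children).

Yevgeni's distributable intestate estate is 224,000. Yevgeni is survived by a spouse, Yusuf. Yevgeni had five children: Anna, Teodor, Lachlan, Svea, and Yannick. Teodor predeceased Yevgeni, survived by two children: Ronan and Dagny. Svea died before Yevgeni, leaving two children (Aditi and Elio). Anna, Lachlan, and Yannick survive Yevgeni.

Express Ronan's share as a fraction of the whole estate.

Yusuf takes three-eighths of 224,000 = 84,000. The remaining 140,000 passes to the descendants.
The descendants' portion (140,000) is divided into 5 shares of 28,000: Anna, Lachlan, and Yannick each take 28,000; Teodor's 28,000 share passes to Teodor's issue; Svea's 28,000 share passes to Svea's issue.
Teodor's share (28,000) is divided into 2 shares of 14,000: Ronan and Dagny each take 14,000.
Svea's share (28,000) is divided into 2 shares of 14,000: Aditi and Elio each take 14,000.

Ronan receives 1/16 of the estate.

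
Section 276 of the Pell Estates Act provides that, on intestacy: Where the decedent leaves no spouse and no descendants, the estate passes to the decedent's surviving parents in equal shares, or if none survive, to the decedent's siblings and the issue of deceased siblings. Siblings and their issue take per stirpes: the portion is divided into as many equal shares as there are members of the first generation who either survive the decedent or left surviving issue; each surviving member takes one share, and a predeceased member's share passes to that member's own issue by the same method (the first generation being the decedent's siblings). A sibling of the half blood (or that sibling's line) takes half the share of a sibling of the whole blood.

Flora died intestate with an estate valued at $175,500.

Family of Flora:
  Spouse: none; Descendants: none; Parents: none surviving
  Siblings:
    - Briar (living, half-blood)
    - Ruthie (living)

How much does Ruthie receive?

Ruthie receives $117,000.

The entire $175,500 passes to the siblings and their issue.
Counting each half-blood sibling's line as half a unit, there are 3/2 units in $175,500, so one unit is $117,000. Whole-blood lines (Ruthie) take $117,000 each; half-blood lines (Briar) take $58,500 each.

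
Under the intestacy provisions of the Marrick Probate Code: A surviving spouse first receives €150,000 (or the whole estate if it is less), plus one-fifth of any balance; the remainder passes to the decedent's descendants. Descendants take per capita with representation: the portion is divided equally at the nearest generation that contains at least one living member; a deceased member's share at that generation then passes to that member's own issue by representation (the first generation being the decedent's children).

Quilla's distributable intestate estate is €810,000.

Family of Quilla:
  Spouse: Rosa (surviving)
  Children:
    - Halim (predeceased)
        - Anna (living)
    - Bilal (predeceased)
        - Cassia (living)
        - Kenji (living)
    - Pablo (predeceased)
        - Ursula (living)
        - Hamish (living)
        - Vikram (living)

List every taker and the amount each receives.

Rosa first takes €150,000, leaving a balance of €660,000. Rosa then takes one-fifth of the balance (€132,000), for a total of €282,000. The remaining €528,000 passes to the descendants.
No child survives, so the initial division is made at the grandchildren's generation.
The descendants' portion (€528,000) is divided into 6 shares of €88,000: Anna, Cassia, Kenji, Ursula, Hamish, and Vikram each take €88,000.

Rosa: €282,000; Anna: €88,000; Cassia: €88,000; Kenji: €88,000; Ursula: €88,000; Hamish: €88,000; Vikram: €88,000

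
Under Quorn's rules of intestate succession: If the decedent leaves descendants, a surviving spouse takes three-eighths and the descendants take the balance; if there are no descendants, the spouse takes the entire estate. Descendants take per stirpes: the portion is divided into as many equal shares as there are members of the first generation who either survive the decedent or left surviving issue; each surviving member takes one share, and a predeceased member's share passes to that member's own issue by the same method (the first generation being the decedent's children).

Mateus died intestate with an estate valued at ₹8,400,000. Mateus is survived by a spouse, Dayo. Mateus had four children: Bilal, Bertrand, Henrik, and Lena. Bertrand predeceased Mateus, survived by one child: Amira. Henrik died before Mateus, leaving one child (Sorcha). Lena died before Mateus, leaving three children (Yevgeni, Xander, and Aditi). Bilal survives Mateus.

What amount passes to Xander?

Dayo takes three-eighths of ₹8,400,000 = ₹3,150,000. The remaining ₹5,250,000 passes to the descendants.
The descendants' portion (₹5,250,000) is divided into 4 shares of ₹1,312,500: Bilal takes ₹1,312,500; Bertrand's ₹1,312,500 share passes to Bertrand's issue; Henrik's ₹1,312,500 share passes to Henrik's issue; Lena's ₹1,312,500 share passes to Lena's issue.
Bertrand's share (₹1,312,500) passes entirely to Amira.
Henrik's share (₹1,312,500) passes entirely to Sorcha.
Lena's share (₹1,312,500) is divided into 3 shares of ₹437,500: Yevgeni, Xander, and Aditi each take ₹437,500.

Xander receives ₹437,500.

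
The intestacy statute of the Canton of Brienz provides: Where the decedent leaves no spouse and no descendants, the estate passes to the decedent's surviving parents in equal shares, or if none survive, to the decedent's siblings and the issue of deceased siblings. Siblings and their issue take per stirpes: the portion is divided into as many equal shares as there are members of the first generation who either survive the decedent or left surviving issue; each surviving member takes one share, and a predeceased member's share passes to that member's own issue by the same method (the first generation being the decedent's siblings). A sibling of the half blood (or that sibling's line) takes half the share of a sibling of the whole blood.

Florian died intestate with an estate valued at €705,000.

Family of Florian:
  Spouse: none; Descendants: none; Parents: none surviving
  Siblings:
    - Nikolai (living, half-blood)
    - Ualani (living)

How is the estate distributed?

Nikolai: €235,000; Ualani: €470,000

The entire €705,000 passes to the siblings and their issue.
Counting each half-blood sibling's line as half a unit, there are 3/2 units in €705,000, so one unit is €470,000. Whole-blood lines (Ualani) take €470,000 each; half-blood lines (Nikolai) take €235,000 each.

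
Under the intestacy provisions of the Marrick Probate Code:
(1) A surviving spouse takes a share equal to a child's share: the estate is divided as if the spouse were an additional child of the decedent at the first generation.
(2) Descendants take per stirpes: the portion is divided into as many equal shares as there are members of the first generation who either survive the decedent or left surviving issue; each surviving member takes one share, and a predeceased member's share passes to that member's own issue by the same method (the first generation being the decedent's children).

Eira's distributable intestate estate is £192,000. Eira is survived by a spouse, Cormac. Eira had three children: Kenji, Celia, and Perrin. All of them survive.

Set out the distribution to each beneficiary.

Cormac: £48,000; Kenji: £48,000; Celia: £48,000; Perrin: £48,000

The spouse counts as an additional share at the children's level, so there are 4 primary shares of £48,000. Cormac takes one such share (£48,000).
The children's combined portion (£144,000) is divided into 3 shares of £48,000: Kenji, Celia, and Perrin each take £48,000.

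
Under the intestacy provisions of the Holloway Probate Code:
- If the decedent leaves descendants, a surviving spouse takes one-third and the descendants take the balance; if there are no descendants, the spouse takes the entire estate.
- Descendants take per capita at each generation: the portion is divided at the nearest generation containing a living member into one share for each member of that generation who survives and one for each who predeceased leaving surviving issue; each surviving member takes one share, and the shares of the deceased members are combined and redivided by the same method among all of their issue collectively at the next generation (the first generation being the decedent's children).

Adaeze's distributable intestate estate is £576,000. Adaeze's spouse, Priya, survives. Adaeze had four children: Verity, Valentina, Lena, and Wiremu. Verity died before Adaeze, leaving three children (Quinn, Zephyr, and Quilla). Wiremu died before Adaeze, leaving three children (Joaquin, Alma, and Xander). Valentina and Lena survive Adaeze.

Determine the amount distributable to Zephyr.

Priya takes one-third of £576,000 = £192,000. The remaining £384,000 passes to the descendants.
The descendants' portion (£384,000) is divided at the children's generation into 4 shares of £96,000. Valentina and Lena each take £96,000. The 2 shares of the deceased (Verity and Wiremu) are combined into a pool of £192,000.
That pool (£192,000) is divided at the grandchildren's generation equally among Quinn, Zephyr, Quilla, Joaquin, Alma, and Xander: £32,000 each.

Zephyr receives £32,000.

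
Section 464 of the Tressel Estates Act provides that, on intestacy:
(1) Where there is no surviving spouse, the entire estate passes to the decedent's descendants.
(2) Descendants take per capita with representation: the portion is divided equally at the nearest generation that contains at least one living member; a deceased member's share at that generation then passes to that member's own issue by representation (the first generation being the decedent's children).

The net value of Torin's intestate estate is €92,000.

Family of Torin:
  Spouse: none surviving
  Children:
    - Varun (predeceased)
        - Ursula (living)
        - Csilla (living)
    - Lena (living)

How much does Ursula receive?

Ursula receives €23,000.

The entire €92,000 passes to the descendants.
That amount (€92,000) is divided into 2 shares of €46,000: Lena takes €46,000; Varun's €46,000 share passes to Varun's issue.
Varun's share (€46,000) is divided into 2 shares of €23,000: Ursula and Csilla each take €23,000.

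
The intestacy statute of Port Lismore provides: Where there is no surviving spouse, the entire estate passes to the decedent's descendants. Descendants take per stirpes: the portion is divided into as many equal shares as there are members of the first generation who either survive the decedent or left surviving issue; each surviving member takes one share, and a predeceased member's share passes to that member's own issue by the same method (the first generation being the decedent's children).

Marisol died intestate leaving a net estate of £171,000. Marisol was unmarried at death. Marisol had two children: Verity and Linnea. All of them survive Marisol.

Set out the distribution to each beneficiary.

The entire £171,000 passes to the descendants.
That amount (£171,000) is divided into 2 shares of £85,500: Verity and Linnea each take £85,500.

Verity: £85,500; Linnea: £85,500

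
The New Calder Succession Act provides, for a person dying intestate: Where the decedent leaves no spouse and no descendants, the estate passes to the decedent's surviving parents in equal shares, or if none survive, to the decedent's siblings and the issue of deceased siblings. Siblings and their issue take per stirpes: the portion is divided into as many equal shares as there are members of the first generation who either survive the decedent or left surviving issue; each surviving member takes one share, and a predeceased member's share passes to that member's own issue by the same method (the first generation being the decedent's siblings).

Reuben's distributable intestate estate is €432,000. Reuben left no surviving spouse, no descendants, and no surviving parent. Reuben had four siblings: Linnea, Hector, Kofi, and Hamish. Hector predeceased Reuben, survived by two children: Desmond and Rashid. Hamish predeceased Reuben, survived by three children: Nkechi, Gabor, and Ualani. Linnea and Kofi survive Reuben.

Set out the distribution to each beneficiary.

Linnea: €108,000; Desmond: €54,000; Rashid: €54,000; Kofi: €108,000; Nkechi: €36,000; Gabor: €36,000; Ualani: €36,000

The entire €432,000 passes to the siblings and their issue.
That amount (€432,000) is divided into 4 shares of €108,000: Linnea and Kofi each take €108,000; Hector's €108,000 share passes to Hector's issue; Hamish's €108,000 share passes to Hamish's issue.
Hector's share (€108,000) is divided into 2 shares of €54,000: Desmond and Rashid each take €54,000.
Hamish's share (€108,000) is divided into 3 shares of €36,000: Nkechi, Gabor, and Ualani each take €36,000.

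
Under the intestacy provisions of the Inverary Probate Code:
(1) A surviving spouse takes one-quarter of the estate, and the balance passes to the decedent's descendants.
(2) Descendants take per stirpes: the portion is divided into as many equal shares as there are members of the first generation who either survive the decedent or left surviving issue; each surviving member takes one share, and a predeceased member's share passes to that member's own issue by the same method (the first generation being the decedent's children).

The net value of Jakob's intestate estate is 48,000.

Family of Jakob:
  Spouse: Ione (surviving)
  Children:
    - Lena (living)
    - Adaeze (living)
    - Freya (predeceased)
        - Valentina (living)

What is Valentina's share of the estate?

Ione takes one-quarter of 48,000 = 12,000. The remaining 36,000 passes to the descendants.
The descendants' portion (36,000) is divided into 3 shares of 12,000: Lena and Adaeze each take 12,000; Freya's 12,000 share passes to Freya's issue.
Freya's share (12,000) passes entirely to Valentina.

Valentina receives 12,000.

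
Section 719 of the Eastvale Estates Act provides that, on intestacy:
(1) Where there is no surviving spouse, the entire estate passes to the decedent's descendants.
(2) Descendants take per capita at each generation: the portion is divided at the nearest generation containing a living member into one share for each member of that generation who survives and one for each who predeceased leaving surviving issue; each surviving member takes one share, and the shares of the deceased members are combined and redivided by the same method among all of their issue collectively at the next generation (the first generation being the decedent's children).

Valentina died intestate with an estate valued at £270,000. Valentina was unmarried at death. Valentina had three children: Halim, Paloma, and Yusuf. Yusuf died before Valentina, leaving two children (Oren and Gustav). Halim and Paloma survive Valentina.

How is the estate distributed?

Halim: £90,000; Paloma: £90,000; Oren: £45,000; Gustav: £45,000

The entire £270,000 passes to the descendants.
That amount (£270,000) is divided at the children's generation into 3 shares of £90,000. Halim and Paloma each take £90,000. The remaining share for the deceased Yusuf (£90,000) is carried to the next generation.
That pool (£90,000) is divided at the grandchildren's generation equally among Oren and Gustav: £45,000 each.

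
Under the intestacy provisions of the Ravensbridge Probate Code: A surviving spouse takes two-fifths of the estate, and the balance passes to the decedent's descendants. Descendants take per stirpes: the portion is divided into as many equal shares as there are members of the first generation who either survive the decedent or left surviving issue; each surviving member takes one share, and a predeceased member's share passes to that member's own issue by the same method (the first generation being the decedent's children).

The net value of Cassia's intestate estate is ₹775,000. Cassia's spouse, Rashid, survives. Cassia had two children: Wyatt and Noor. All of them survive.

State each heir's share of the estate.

Rashid takes two-fifths of ₹775,000 = ₹310,000. The remaining ₹465,000 passes to the descendants.
The descendants' portion (₹465,000) is divided into 2 shares of ₹232,500: Wyatt and Noor each take ₹232,500.

Rashid: ₹310,000; Wyatt: ₹232,500; Noor: ₹232,500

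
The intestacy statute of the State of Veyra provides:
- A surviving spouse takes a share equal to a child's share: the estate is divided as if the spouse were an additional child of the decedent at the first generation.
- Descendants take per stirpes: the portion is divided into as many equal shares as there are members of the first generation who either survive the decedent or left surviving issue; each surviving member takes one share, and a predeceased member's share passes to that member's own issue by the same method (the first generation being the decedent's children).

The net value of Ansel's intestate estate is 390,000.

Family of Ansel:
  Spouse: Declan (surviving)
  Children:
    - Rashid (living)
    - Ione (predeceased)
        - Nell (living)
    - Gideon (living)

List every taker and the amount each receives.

The spouse counts as an additional share at the children's level, so there are 4 primary shares of 97,500. Declan takes one such share (97,500).
The children's combined portion (292,500) is divided into 3 shares of 97,500: Rashid and Gideon each take 97,500; Ione's 97,500 share passes to Ione's issue.
Ione's share (97,500) passes entirely to Nell.

Declan: 97,500; Rashid: 97,500; Nell: 97,500; Gideon: 97,500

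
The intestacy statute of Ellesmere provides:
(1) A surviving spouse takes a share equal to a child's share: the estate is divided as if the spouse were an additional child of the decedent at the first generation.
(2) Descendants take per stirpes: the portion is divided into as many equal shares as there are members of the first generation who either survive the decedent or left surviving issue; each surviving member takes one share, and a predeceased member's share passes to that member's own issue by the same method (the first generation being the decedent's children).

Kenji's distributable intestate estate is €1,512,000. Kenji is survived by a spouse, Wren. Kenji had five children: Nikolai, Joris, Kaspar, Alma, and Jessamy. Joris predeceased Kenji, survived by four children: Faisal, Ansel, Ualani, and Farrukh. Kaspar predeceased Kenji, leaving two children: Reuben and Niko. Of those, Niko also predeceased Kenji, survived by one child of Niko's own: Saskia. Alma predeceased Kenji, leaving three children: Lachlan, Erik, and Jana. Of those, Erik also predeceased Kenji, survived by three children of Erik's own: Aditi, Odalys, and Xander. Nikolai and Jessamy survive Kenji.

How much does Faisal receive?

The spouse counts as an additional share at the children's level, so there are 6 primary shares of €252,000. Wren takes one such share (€252,000).
The children's combined portion (€1,260,000) is divided into 5 shares of €252,000: Nikolai and Jessamy each take €252,000; Joris's €252,000 share passes to Joris's issue; Kaspar's €252,000 share passes to Kaspar's issue; Alma's €252,000 share passes to Alma's issue.
Joris's share (€252,000) is divided into 4 shares of €63,000: Faisal, Ansel, Ualani, and Farrukh each take €63,000.
Kaspar's share (€252,000) is divided into 2 shares of €126,000: Reuben takes €126,000; Niko's €126,000 share passes to Niko's issue.
Niko's share (€126,000) passes entirely to Saskia.
Alma's share (€252,000) is divided into 3 shares of €84,000: Lachlan and Jana each take €84,000; Erik's €84,000 share passes to Erik's issue.
Erik's share (€84,000) is divided into 3 shares of €28,000: Aditi, Odalys, and Xander each take €28,000.

Faisal receives €63,000.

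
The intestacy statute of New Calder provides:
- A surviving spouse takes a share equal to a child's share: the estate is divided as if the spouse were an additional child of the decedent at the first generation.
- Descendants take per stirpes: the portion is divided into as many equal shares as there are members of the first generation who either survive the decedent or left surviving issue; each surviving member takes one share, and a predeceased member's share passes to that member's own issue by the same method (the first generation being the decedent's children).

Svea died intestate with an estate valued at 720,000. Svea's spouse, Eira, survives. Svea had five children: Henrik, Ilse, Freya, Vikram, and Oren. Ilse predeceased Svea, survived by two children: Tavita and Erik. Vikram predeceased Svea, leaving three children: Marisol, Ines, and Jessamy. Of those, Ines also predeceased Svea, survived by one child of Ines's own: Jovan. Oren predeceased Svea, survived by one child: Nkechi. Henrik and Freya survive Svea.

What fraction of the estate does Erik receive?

The spouse counts as an additional share at the children's level, so there are 6 primary shares of 120,000. Eira takes one such share (120,000).
The children's combined portion (600,000) is divided into 5 shares of 120,000: Henrik and Freya each take 120,000; Ilse's 120,000 share passes to Ilse's issue; Vikram's 120,000 share passes to Vikram's issue; Oren's 120,000 share passes to Oren's issue.
Ilse's share (120,000) is divided into 2 shares of 60,000: Tavita and Erik each take 60,000.
Vikram's share (120,000) is divided into 3 shares of 40,000: Marisol and Jessamy each take 40,000; Ines's 40,000 share passes to Ines's issue.
Ines's share (40,000) passes entirely to Jovan.
Oren's share (120,000) passes entirely to Nkechi.

Erik receives 1/12 of the estate.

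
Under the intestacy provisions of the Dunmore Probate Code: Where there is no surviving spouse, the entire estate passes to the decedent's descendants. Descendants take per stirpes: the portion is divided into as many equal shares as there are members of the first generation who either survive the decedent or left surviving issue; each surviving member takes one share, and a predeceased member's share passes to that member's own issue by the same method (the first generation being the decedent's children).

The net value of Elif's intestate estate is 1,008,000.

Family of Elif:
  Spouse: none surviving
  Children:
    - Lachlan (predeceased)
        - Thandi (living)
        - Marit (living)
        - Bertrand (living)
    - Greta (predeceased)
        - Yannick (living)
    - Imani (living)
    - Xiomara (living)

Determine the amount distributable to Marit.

The entire 1,008,000 passes to the descendants.
That amount (1,008,000) is divided into 4 shares of 252,000: Imani and Xiomara each take 252,000; Lachlan's 252,000 share passes to Lachlan's issue; Greta's 252,000 share passes to Greta's issue.
Lachlan's share (252,000) is divided into 3 shares of 84,000: Thandi, Marit, and Bertrand each take 84,000.
Greta's share (252,000) passes entirely to Yannick.

Marit receives 84,000.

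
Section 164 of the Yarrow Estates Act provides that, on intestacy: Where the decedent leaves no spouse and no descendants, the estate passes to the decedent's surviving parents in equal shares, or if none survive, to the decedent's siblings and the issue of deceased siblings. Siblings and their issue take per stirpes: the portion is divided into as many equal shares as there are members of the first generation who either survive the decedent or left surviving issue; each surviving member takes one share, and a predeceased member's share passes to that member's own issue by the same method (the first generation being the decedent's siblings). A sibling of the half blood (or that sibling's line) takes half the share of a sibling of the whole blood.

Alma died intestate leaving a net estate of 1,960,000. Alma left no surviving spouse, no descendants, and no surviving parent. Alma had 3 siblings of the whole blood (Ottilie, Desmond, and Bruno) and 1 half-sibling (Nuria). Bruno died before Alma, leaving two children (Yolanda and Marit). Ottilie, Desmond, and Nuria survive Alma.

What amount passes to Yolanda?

The entire 1,960,000 passes to the siblings and their issue.
Counting each half-blood sibling's line as half a unit, there are 7/2 units in 1,960,000, so one unit is 560,000. Whole-blood lines (Ottilie, Desmond, and Bruno) take 560,000 each; half-blood lines (Nuria) take 280,000 each.
Bruno's share (560,000) is divided into 2 shares of 280,000: Yolanda and Marit each take 280,000.

Yolanda receives 280,000.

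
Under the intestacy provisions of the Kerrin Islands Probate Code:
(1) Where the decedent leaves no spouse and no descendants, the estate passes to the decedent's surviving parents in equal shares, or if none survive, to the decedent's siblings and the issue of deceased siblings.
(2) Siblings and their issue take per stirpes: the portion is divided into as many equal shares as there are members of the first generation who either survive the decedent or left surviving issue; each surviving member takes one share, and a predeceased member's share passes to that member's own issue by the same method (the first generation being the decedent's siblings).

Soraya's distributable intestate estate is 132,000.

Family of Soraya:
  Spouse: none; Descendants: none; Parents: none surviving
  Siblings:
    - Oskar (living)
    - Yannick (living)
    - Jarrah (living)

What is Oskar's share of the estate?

The entire 132,000 passes to the siblings and their issue.
That amount (132,000) is divided into 3 shares of 44,000: Oskar, Yannick, and Jarrah each take 44,000.

Oskar receives 44,000.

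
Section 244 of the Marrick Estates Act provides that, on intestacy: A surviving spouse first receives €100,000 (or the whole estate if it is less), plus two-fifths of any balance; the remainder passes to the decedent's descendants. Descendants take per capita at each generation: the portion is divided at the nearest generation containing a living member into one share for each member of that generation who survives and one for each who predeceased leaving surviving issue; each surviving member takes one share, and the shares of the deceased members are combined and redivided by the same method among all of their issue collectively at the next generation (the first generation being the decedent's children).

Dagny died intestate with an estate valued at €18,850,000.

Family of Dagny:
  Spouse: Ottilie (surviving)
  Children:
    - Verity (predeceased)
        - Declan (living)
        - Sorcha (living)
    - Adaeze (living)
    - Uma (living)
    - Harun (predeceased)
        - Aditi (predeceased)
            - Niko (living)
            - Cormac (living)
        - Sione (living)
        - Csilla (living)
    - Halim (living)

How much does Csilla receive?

Csilla receives €900,000.

Ottilie first takes €100,000, leaving a balance of €18,750,000. Ottilie then takes two-fifths of the balance (€7,500,000), for a total of €7,600,000. The remaining €11,250,000 passes to the descendants.
The descendants' portion (€11,250,000) is divided at the children's generation into 5 shares of €2,250,000. Adaeze, Uma, and Halim each take €2,250,000. The 2 shares of the deceased (Verity and Harun) are combined into a pool of €4,500,000.
That pool (€4,500,000) is divided at the grandchildren's generation into 5 shares of €900,000. Declan, Sorcha, Sione, and Csilla each take €900,000. The remaining share for the deceased Aditi (€900,000) is carried to the next generation.
That pool (€900,000) is divided at the great-grandchildren's generation equally among Niko and Cormac: €450,000 each.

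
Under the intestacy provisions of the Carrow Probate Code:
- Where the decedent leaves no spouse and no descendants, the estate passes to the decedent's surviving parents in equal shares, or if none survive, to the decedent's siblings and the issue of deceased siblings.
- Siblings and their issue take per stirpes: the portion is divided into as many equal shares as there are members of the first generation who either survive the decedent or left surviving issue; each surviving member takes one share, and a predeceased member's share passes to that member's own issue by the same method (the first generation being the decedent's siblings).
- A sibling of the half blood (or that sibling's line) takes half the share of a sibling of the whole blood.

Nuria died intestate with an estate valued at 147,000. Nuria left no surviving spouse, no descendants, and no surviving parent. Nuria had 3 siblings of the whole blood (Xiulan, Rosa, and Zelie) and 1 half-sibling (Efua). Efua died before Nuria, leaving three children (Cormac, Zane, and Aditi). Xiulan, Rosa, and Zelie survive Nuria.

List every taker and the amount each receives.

Xiulan: 42,000; Rosa: 42,000; Cormac: 7,000; Zane: 7,000; Aditi: 7,000; Zelie: 42,000

The entire 147,000 passes to the siblings and their issue.
Counting each half-blood sibling's line as half a unit, there are 7/2 units in 147,000, so one unit is 42,000. Whole-blood lines (Xiulan, Rosa, and Zelie) take 42,000 each; half-blood lines (Efua) take 21,000 each.
Efua's share (21,000) is divided into 3 shares of 7,000: Cormac, Zane, and Aditi each take 7,000.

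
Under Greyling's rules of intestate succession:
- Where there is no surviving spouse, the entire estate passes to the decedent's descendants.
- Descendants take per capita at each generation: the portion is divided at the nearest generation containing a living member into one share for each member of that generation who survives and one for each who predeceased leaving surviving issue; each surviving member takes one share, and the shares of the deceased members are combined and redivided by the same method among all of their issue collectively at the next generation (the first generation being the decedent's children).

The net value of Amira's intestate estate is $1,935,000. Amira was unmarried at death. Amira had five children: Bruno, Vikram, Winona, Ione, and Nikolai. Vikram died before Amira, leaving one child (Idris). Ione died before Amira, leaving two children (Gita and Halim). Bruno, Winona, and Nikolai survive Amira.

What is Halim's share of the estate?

The entire $1,935,000 passes to the descendants.
That amount ($1,935,000) is divided at the children's generation into 5 shares of $387,000. Bruno, Winona, and Nikolai each take $387,000. The 2 shares of the deceased (Vikram and Ione) are combined into a pool of $774,000.
That pool ($774,000) is divided at the grandchildren's generation equally among Idris, Gita, and Halim: $258,000 each.

Halim receives $258,000.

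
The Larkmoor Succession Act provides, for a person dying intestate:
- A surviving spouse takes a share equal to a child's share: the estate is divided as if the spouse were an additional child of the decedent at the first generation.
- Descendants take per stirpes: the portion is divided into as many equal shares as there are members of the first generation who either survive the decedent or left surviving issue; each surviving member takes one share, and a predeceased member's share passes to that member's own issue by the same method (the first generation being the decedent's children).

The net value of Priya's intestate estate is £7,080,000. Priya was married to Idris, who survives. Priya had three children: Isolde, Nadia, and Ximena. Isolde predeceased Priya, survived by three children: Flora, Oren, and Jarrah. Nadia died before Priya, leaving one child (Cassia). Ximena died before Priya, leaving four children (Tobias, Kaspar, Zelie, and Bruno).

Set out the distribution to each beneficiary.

The spouse counts as an additional share at the children's level, so there are 4 primary shares of £1,770,000. Idris takes one such share (£1,770,000).
The children's combined portion (£5,310,000) is divided into 3 shares of £1,770,000: Isolde's £1,770,000 share passes to Isolde's issue; Nadia's £1,770,000 share passes to Nadia's issue; Ximena's £1,770,000 share passes to Ximena's issue.
Isolde's share (£1,770,000) is divided into 3 shares of £590,000: Flora, Oren, and Jarrah each take £590,000.
Nadia's share (£1,770,000) passes entirely to Cassia.
Ximena's share (£1,770,000) is divided into 4 shares of £442,500: Tobias, Kaspar, Zelie, and Bruno each take £442,500.

Idris: £1,770,000; Flora: £590,000; Oren: £590,000; Jarrah: £590,000; Cassia: £1,770,000; Tobias: £442,500; Kaspar: £442,500; Zelie: £442,500; Bruno: £442,500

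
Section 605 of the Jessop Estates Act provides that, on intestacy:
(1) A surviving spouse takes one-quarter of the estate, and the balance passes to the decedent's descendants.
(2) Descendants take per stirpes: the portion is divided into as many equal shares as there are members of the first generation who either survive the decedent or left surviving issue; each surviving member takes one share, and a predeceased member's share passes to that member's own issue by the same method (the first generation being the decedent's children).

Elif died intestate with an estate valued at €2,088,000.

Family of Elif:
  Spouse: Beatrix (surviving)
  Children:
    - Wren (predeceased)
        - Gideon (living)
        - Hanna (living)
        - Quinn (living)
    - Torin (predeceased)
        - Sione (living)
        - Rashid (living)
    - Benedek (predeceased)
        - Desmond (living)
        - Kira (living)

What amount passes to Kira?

Kira receives €261,000.

Beatrix takes one-quarter of €2,088,000 = €522,000. The remaining €1,566,000 passes to the descendants.
The descendants' portion (€1,566,000) is divided into 3 shares of €522,000: Wren's €522,000 share passes to Wren's issue; Torin's €522,000 share passes to Torin's issue; Benedek's €522,000 share passes to Benedek's issue.
Wren's share (€522,000) is divided into 3 shares of €174,000: Gideon, Hanna, and Quinn each take €174,000.
Torin's share (€522,000) is divided into 2 shares of €261,000: Sione and Rashid each take €261,000.
Benedek's share (€522,000) is divided into 2 shares of €261,000: Desmond and Kira each take €261,000.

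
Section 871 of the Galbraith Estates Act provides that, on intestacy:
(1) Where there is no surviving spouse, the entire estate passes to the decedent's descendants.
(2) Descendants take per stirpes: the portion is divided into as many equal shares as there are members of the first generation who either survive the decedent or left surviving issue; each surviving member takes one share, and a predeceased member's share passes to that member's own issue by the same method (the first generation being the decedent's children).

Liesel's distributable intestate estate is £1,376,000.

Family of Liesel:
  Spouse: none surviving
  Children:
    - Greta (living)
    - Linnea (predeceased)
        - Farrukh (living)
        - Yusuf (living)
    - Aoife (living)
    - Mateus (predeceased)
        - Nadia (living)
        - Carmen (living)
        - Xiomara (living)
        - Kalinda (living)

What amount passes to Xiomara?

Xiomara receives £86,000.

The entire £1,376,000 passes to the descendants.
That amount (£1,376,000) is divided into 4 shares of £344,000: Greta and Aoife each take £344,000; Linnea's £344,000 share passes to Linnea's issue; Mateus's £344,000 share passes to Mateus's issue.
Linnea's share (£344,000) is divided into 2 shares of £172,000: Farrukh and Yusuf each take £172,000.
Mateus's share (£344,000) is divided into 4 shares of £86,000: Nadia, Carmen, Xiomara, and Kalinda each take £86,000.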